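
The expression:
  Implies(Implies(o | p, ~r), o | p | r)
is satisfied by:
  {r: True, o: True, p: True}
  {r: True, o: True, p: False}
  {r: True, p: True, o: False}
  {r: True, p: False, o: False}
  {o: True, p: True, r: False}
  {o: True, p: False, r: False}
  {p: True, o: False, r: False}


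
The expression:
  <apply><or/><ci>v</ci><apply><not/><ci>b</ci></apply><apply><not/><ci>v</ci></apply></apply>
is always true.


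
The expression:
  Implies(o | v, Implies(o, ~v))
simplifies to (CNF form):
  ~o | ~v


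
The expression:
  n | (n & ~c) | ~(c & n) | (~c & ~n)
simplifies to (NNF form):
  True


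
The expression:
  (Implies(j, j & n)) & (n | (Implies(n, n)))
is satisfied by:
  {n: True, j: False}
  {j: False, n: False}
  {j: True, n: True}


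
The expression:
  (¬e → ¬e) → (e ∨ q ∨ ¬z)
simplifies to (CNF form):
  e ∨ q ∨ ¬z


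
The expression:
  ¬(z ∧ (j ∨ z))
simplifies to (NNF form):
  ¬z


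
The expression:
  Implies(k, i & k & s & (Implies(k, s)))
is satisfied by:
  {s: True, i: True, k: False}
  {s: True, i: False, k: False}
  {i: True, s: False, k: False}
  {s: False, i: False, k: False}
  {s: True, k: True, i: True}


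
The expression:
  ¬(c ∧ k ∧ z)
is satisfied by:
  {k: False, z: False, c: False}
  {c: True, k: False, z: False}
  {z: True, k: False, c: False}
  {c: True, z: True, k: False}
  {k: True, c: False, z: False}
  {c: True, k: True, z: False}
  {z: True, k: True, c: False}


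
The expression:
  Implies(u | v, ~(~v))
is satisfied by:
  {v: True, u: False}
  {u: False, v: False}
  {u: True, v: True}


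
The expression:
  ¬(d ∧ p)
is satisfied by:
  {p: False, d: False}
  {d: True, p: False}
  {p: True, d: False}


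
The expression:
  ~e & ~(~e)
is never true.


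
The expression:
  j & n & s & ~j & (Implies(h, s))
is never true.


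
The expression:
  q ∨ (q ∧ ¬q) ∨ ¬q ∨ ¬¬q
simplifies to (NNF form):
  True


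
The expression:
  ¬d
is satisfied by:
  {d: False}


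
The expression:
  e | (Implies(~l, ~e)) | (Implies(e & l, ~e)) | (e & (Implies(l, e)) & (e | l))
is always true.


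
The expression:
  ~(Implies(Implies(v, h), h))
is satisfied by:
  {v: False, h: False}


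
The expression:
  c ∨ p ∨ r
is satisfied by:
  {r: True, c: True, p: True}
  {r: True, c: True, p: False}
  {r: True, p: True, c: False}
  {r: True, p: False, c: False}
  {c: True, p: True, r: False}
  {c: True, p: False, r: False}
  {p: True, c: False, r: False}


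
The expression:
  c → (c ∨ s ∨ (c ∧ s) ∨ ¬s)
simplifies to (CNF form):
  True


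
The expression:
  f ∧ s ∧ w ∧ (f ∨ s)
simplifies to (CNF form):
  f ∧ s ∧ w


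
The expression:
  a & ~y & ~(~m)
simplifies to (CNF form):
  a & m & ~y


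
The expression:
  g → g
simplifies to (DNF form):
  True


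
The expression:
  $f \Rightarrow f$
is always true.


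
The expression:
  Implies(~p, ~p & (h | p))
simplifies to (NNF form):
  h | p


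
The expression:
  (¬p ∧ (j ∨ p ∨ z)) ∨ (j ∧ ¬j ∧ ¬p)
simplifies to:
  ¬p ∧ (j ∨ z)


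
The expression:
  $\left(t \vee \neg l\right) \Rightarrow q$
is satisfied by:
  {q: True, l: True, t: False}
  {q: True, t: False, l: False}
  {q: True, l: True, t: True}
  {q: True, t: True, l: False}
  {l: True, t: False, q: False}


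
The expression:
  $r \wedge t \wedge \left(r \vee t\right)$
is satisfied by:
  {t: True, r: True}


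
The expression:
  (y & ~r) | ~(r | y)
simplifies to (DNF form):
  ~r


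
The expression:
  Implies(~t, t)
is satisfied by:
  {t: True}


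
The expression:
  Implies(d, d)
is always true.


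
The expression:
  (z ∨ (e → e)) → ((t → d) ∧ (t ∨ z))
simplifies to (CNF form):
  (d ∨ z) ∧ (d ∨ ¬t) ∧ (t ∨ z) ∧ (t ∨ ¬t)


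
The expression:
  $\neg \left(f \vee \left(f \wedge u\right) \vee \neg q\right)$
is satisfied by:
  {q: True, f: False}


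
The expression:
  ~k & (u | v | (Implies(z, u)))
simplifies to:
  ~k & (u | v | ~z)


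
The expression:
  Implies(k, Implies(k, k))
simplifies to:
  True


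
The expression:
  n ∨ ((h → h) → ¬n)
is always true.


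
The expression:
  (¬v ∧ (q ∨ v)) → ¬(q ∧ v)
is always true.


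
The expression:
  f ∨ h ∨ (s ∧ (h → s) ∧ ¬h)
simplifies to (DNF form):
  f ∨ h ∨ s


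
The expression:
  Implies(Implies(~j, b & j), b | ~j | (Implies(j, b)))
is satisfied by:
  {b: True, j: False}
  {j: False, b: False}
  {j: True, b: True}


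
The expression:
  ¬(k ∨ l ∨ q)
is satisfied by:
  {q: False, l: False, k: False}


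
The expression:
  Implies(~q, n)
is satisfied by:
  {n: True, q: True}
  {n: True, q: False}
  {q: True, n: False}


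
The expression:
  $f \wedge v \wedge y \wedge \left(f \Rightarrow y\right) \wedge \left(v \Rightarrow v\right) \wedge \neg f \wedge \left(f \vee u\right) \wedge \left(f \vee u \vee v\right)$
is never true.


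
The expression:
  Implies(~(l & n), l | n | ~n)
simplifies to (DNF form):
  True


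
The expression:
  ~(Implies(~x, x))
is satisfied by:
  {x: False}


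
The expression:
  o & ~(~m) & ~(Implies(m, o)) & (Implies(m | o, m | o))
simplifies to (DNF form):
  False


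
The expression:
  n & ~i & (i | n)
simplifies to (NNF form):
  n & ~i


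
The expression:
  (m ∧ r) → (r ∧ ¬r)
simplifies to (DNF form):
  ¬m ∨ ¬r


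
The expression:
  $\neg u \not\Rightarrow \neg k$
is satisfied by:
  {k: True, u: False}


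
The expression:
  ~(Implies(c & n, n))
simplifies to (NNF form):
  False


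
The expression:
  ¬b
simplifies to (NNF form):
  ¬b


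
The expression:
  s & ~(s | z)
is never true.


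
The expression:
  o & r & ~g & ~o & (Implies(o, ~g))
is never true.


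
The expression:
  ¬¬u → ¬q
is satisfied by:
  {u: False, q: False}
  {q: True, u: False}
  {u: True, q: False}


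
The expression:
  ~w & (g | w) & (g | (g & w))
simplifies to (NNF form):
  g & ~w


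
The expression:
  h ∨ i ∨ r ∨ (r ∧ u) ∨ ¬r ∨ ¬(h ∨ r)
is always true.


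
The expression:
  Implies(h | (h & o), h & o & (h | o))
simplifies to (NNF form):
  o | ~h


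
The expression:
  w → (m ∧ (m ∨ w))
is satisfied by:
  {m: True, w: False}
  {w: False, m: False}
  {w: True, m: True}


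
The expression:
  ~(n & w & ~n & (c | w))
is always true.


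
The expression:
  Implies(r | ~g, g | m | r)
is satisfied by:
  {r: True, m: True, g: True}
  {r: True, m: True, g: False}
  {r: True, g: True, m: False}
  {r: True, g: False, m: False}
  {m: True, g: True, r: False}
  {m: True, g: False, r: False}
  {g: True, m: False, r: False}


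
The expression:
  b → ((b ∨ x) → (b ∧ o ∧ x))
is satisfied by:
  {x: True, o: True, b: False}
  {x: True, o: False, b: False}
  {o: True, x: False, b: False}
  {x: False, o: False, b: False}
  {x: True, b: True, o: True}


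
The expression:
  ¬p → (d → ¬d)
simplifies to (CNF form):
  p ∨ ¬d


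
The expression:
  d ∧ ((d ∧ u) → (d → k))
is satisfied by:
  {k: True, d: True, u: False}
  {d: True, u: False, k: False}
  {k: True, u: True, d: True}


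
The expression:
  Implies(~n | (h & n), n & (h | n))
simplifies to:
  n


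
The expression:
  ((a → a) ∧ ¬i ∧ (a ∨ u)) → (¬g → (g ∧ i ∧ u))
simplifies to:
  g ∨ i ∨ (¬a ∧ ¬u)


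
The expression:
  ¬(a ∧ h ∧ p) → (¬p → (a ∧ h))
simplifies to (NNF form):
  p ∨ (a ∧ h)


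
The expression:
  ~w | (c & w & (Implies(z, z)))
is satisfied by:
  {c: True, w: False}
  {w: False, c: False}
  {w: True, c: True}


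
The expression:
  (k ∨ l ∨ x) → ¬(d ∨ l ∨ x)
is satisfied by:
  {x: False, l: False, k: False, d: False}
  {d: True, x: False, l: False, k: False}
  {k: True, x: False, l: False, d: False}


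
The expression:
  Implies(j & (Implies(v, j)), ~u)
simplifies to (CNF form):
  ~j | ~u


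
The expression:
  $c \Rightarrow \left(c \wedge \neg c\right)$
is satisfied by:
  {c: False}


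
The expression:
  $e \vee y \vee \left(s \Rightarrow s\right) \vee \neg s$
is always true.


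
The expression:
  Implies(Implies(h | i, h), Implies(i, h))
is always true.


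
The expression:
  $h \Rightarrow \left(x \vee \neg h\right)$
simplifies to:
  $x \vee \neg h$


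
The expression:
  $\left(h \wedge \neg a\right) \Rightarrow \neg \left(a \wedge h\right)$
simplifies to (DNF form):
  $\text{True}$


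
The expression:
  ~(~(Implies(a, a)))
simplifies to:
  True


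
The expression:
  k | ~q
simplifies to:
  k | ~q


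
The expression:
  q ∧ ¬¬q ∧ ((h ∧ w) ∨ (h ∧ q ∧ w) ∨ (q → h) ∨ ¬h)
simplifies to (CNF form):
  q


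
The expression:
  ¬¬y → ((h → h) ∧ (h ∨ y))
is always true.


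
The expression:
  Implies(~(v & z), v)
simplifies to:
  v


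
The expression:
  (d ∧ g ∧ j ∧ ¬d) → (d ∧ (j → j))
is always true.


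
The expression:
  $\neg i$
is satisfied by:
  {i: False}


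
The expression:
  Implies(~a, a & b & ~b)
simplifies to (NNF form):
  a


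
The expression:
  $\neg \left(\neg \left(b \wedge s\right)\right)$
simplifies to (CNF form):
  $b \wedge s$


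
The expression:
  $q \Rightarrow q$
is always true.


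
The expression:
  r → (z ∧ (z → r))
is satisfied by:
  {z: True, r: False}
  {r: False, z: False}
  {r: True, z: True}


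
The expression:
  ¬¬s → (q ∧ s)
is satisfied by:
  {q: True, s: False}
  {s: False, q: False}
  {s: True, q: True}


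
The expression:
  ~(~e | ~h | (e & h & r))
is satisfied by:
  {h: True, e: True, r: False}


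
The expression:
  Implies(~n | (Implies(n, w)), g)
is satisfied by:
  {g: True, n: True, w: False}
  {g: True, n: False, w: False}
  {g: True, w: True, n: True}
  {g: True, w: True, n: False}
  {n: True, w: False, g: False}


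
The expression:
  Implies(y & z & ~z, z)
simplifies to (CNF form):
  True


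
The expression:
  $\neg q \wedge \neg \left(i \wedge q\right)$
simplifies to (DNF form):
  $\neg q$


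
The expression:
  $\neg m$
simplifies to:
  $\neg m$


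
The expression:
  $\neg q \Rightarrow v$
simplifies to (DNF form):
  $q \vee v$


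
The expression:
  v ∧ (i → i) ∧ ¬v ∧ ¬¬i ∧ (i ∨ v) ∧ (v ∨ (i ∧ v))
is never true.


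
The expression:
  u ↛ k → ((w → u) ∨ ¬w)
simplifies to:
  True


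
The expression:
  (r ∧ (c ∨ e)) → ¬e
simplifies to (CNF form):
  ¬e ∨ ¬r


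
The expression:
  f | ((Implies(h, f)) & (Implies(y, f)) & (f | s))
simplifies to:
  f | (s & ~h & ~y)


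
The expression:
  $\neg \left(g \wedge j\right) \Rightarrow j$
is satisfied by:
  {j: True}


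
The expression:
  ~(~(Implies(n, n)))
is always true.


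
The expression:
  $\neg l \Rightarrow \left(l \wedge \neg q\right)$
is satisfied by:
  {l: True}


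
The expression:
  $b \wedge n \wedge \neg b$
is never true.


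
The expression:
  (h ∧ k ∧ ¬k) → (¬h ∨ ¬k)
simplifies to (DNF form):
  True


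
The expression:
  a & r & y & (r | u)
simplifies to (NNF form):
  a & r & y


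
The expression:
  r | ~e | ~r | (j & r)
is always true.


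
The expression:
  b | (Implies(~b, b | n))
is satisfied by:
  {n: True, b: True}
  {n: True, b: False}
  {b: True, n: False}


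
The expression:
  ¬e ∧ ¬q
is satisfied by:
  {q: False, e: False}


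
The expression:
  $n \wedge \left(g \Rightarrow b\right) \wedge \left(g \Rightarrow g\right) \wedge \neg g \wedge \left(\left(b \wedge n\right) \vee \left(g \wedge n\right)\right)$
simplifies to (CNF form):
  $b \wedge n \wedge \neg g$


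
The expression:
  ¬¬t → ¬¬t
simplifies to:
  True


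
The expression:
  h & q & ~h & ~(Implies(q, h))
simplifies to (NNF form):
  False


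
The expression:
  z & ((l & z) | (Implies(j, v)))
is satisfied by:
  {z: True, v: True, l: True, j: False}
  {z: True, v: True, l: False, j: False}
  {z: True, l: True, j: False, v: False}
  {z: True, l: False, j: False, v: False}
  {z: True, v: True, j: True, l: True}
  {z: True, v: True, j: True, l: False}
  {z: True, j: True, l: True, v: False}


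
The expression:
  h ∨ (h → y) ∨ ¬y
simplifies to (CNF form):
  True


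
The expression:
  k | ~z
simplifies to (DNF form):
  k | ~z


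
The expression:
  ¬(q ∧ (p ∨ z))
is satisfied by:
  {p: False, q: False, z: False}
  {z: True, p: False, q: False}
  {p: True, z: False, q: False}
  {z: True, p: True, q: False}
  {q: True, z: False, p: False}


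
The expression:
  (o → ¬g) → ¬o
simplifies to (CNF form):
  g ∨ ¬o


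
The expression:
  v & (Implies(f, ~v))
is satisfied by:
  {v: True, f: False}


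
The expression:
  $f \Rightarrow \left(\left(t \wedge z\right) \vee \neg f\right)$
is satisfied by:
  {t: True, z: True, f: False}
  {t: True, z: False, f: False}
  {z: True, t: False, f: False}
  {t: False, z: False, f: False}
  {f: True, t: True, z: True}


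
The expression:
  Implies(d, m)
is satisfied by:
  {m: True, d: False}
  {d: False, m: False}
  {d: True, m: True}


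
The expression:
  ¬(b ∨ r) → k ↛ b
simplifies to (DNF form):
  b ∨ k ∨ r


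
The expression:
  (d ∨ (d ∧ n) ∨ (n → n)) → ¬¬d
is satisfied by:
  {d: True}


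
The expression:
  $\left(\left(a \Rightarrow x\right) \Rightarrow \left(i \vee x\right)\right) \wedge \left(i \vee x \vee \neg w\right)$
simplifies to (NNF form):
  $i \vee x \vee \left(a \wedge \neg w\right)$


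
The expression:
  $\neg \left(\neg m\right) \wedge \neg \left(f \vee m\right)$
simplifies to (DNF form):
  $\text{False}$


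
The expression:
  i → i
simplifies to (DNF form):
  True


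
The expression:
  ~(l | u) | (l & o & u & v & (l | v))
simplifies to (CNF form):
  (l | ~u) & (o | ~u) & (u | ~l) & (v | ~u)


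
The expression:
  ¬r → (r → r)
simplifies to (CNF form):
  True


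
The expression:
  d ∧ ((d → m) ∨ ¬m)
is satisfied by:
  {d: True}


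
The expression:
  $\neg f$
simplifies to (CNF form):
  $\neg f$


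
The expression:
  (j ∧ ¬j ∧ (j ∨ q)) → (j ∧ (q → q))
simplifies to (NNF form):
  True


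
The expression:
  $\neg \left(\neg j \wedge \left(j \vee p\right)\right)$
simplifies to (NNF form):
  $j \vee \neg p$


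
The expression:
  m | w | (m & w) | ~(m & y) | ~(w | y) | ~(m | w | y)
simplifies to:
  True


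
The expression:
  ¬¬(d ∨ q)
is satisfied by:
  {d: True, q: True}
  {d: True, q: False}
  {q: True, d: False}


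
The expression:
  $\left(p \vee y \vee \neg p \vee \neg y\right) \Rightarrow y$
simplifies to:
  $y$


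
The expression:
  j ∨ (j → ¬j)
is always true.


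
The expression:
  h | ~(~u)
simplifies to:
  h | u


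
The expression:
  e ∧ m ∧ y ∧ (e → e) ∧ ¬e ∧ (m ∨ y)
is never true.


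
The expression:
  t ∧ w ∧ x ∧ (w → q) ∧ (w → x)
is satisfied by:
  {t: True, w: True, x: True, q: True}


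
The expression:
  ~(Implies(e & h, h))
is never true.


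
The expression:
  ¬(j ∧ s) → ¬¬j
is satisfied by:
  {j: True}


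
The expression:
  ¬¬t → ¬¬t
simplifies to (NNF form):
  True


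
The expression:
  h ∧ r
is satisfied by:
  {r: True, h: True}


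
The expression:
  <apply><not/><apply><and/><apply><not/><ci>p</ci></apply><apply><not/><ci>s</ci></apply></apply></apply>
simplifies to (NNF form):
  <apply><or/><ci>p</ci><ci>s</ci></apply>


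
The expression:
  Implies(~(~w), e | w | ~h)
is always true.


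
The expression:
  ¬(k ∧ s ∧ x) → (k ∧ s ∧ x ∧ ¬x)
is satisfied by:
  {s: True, x: True, k: True}


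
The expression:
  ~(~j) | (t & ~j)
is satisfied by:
  {t: True, j: True}
  {t: True, j: False}
  {j: True, t: False}


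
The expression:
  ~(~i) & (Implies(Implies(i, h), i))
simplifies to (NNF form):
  i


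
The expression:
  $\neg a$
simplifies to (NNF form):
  $\neg a$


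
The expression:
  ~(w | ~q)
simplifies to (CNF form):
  q & ~w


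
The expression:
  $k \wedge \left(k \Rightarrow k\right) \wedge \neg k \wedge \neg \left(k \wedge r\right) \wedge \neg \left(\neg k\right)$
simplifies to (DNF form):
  $\text{False}$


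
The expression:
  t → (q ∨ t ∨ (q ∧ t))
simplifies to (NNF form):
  True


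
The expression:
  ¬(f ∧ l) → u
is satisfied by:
  {l: True, u: True, f: True}
  {l: True, u: True, f: False}
  {u: True, f: True, l: False}
  {u: True, f: False, l: False}
  {l: True, f: True, u: False}


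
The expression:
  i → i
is always true.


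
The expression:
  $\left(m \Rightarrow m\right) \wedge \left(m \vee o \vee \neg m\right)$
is always true.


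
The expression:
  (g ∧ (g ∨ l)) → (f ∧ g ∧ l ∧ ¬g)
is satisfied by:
  {g: False}


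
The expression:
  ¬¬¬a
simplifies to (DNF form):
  ¬a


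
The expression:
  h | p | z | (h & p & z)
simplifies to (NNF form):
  h | p | z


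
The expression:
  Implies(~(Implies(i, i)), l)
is always true.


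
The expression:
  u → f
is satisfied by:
  {f: True, u: False}
  {u: False, f: False}
  {u: True, f: True}


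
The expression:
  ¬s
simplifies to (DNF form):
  ¬s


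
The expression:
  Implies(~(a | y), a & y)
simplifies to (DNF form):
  a | y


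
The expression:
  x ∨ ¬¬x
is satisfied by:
  {x: True}


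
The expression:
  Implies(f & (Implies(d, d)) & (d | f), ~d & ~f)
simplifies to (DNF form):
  ~f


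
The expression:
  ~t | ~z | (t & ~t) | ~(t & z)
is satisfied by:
  {t: False, z: False}
  {z: True, t: False}
  {t: True, z: False}


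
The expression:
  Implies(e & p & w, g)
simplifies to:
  g | ~e | ~p | ~w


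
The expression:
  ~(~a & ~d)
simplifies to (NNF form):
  a | d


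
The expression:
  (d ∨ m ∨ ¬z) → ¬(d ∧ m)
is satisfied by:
  {m: False, d: False}
  {d: True, m: False}
  {m: True, d: False}


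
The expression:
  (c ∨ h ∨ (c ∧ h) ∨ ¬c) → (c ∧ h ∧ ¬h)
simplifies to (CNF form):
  False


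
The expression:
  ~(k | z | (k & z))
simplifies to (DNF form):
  ~k & ~z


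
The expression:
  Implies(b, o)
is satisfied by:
  {o: True, b: False}
  {b: False, o: False}
  {b: True, o: True}


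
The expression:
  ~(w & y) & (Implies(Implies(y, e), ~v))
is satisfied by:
  {v: False, e: False, w: False, y: False}
  {y: True, v: False, e: False, w: False}
  {w: True, v: False, e: False, y: False}
  {e: True, y: False, v: False, w: False}
  {y: True, e: True, v: False, w: False}
  {w: True, e: True, y: False, v: False}
  {y: True, v: True, w: False, e: False}


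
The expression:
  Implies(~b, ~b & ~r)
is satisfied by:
  {b: True, r: False}
  {r: False, b: False}
  {r: True, b: True}


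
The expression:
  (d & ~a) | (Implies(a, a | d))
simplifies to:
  True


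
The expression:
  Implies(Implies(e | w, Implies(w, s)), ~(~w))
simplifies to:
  w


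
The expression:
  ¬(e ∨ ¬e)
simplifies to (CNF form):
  False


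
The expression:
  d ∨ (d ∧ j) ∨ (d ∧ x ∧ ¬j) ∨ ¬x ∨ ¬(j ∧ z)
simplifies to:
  d ∨ ¬j ∨ ¬x ∨ ¬z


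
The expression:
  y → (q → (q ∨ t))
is always true.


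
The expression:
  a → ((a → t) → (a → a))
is always true.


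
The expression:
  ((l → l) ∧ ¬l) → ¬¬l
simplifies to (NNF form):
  l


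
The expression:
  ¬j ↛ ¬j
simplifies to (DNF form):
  False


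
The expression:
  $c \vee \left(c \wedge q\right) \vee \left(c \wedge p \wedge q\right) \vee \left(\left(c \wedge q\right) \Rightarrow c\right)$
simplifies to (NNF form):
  $\text{True}$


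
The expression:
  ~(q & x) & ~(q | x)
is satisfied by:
  {q: False, x: False}


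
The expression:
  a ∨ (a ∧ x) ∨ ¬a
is always true.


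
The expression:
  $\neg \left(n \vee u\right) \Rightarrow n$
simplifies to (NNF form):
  $n \vee u$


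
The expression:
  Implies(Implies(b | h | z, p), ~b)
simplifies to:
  ~b | ~p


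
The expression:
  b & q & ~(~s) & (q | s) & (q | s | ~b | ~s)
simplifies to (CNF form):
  b & q & s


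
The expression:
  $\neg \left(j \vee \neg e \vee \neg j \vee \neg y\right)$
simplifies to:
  $\text{False}$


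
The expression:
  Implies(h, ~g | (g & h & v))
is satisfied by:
  {v: True, h: False, g: False}
  {h: False, g: False, v: False}
  {g: True, v: True, h: False}
  {g: True, h: False, v: False}
  {v: True, h: True, g: False}
  {h: True, v: False, g: False}
  {g: True, h: True, v: True}


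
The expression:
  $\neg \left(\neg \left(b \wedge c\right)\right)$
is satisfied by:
  {c: True, b: True}


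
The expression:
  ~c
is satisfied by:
  {c: False}


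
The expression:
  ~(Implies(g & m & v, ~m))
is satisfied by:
  {m: True, g: True, v: True}


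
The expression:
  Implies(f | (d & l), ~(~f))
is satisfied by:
  {f: True, l: False, d: False}
  {l: False, d: False, f: False}
  {d: True, f: True, l: False}
  {d: True, l: False, f: False}
  {f: True, l: True, d: False}
  {l: True, f: False, d: False}
  {d: True, l: True, f: True}


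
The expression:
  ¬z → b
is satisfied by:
  {b: True, z: True}
  {b: True, z: False}
  {z: True, b: False}


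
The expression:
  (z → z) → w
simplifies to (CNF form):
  w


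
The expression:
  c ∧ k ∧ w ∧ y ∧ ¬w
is never true.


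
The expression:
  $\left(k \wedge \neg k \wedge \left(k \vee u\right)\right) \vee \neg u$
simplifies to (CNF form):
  $\neg u$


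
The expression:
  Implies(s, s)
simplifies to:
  True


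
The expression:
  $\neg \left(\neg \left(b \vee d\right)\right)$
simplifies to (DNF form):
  $b \vee d$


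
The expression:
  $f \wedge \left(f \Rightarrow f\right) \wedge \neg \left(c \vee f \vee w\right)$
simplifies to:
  $\text{False}$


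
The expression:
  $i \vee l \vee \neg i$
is always true.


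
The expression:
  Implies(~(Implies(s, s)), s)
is always true.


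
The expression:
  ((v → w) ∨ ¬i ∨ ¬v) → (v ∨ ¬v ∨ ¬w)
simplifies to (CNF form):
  True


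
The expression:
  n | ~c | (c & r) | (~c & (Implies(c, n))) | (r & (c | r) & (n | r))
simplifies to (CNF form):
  n | r | ~c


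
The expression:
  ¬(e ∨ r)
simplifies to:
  ¬e ∧ ¬r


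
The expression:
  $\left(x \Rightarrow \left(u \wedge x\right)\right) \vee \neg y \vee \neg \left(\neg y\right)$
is always true.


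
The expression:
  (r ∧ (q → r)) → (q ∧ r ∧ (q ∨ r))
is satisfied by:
  {q: True, r: False}
  {r: False, q: False}
  {r: True, q: True}


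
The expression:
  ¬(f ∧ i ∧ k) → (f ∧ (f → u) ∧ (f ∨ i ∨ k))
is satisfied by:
  {k: True, u: True, f: True, i: True}
  {k: True, u: True, f: True, i: False}
  {u: True, f: True, i: True, k: False}
  {u: True, f: True, i: False, k: False}
  {k: True, f: True, i: True, u: False}


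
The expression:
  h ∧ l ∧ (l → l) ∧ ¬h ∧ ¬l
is never true.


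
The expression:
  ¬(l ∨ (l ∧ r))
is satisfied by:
  {l: False}


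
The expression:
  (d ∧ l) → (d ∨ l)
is always true.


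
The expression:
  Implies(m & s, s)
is always true.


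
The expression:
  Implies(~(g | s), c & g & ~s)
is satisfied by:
  {g: True, s: True}
  {g: True, s: False}
  {s: True, g: False}


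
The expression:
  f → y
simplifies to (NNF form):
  y ∨ ¬f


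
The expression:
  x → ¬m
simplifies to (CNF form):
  ¬m ∨ ¬x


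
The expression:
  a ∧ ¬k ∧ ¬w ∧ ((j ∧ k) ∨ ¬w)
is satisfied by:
  {a: True, w: False, k: False}


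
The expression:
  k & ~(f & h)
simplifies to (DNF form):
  (k & ~f) | (k & ~h)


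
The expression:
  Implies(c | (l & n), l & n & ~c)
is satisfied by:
  {c: False}


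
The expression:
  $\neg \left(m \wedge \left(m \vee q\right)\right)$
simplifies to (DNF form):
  $\neg m$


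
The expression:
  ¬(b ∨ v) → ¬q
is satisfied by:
  {b: True, v: True, q: False}
  {b: True, v: False, q: False}
  {v: True, b: False, q: False}
  {b: False, v: False, q: False}
  {q: True, b: True, v: True}
  {q: True, b: True, v: False}
  {q: True, v: True, b: False}


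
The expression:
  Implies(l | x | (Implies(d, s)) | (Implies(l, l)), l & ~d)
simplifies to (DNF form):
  l & ~d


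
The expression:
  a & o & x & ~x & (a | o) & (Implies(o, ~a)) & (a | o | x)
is never true.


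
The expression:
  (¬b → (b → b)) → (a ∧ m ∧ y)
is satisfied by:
  {a: True, m: True, y: True}


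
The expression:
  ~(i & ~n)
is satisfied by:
  {n: True, i: False}
  {i: False, n: False}
  {i: True, n: True}


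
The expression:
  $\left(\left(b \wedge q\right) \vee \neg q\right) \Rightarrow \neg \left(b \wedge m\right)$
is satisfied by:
  {m: False, b: False}
  {b: True, m: False}
  {m: True, b: False}


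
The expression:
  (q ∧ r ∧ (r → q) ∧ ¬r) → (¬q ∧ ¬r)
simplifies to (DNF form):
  True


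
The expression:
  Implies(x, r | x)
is always true.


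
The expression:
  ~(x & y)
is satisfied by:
  {y: False, x: False}
  {x: True, y: False}
  {y: True, x: False}


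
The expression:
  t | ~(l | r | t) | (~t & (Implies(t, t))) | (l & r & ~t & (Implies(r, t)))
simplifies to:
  True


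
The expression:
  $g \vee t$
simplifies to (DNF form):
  $g \vee t$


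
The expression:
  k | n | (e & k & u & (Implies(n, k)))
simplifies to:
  k | n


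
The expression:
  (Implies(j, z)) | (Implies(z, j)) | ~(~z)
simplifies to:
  True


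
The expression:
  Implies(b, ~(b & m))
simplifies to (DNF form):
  ~b | ~m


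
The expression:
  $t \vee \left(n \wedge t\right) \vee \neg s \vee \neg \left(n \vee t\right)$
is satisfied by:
  {t: True, s: False, n: False}
  {s: False, n: False, t: False}
  {n: True, t: True, s: False}
  {n: True, s: False, t: False}
  {t: True, s: True, n: False}
  {s: True, t: False, n: False}
  {n: True, s: True, t: True}


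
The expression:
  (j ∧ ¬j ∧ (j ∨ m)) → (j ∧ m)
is always true.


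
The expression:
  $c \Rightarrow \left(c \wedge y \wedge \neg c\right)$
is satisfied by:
  {c: False}


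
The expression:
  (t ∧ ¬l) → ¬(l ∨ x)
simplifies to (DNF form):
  l ∨ ¬t ∨ ¬x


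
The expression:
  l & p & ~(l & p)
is never true.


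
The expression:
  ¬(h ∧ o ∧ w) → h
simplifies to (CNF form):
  h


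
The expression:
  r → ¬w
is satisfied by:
  {w: False, r: False}
  {r: True, w: False}
  {w: True, r: False}


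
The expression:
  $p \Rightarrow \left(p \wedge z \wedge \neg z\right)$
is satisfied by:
  {p: False}


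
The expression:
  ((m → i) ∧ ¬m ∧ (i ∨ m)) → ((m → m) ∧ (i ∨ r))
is always true.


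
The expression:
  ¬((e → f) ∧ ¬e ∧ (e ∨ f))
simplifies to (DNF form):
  e ∨ ¬f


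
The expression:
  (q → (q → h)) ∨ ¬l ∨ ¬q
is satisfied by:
  {h: True, l: False, q: False}
  {l: False, q: False, h: False}
  {q: True, h: True, l: False}
  {q: True, l: False, h: False}
  {h: True, l: True, q: False}
  {l: True, h: False, q: False}
  {q: True, l: True, h: True}


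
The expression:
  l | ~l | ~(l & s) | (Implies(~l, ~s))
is always true.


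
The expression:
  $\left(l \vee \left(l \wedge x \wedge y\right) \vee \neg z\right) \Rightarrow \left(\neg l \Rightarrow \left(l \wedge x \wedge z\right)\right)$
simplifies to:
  $l \vee z$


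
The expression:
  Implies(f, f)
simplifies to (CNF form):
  True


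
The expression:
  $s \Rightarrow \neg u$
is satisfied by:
  {s: False, u: False}
  {u: True, s: False}
  {s: True, u: False}


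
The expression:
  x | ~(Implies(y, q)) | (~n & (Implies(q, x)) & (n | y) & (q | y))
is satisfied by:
  {x: True, y: True, q: False}
  {x: True, q: False, y: False}
  {x: True, y: True, q: True}
  {x: True, q: True, y: False}
  {y: True, q: False, x: False}


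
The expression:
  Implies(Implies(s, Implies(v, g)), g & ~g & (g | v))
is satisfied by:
  {s: True, v: True, g: False}


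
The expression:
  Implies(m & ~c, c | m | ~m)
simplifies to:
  True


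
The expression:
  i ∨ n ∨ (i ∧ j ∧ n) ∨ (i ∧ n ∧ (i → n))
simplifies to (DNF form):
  i ∨ n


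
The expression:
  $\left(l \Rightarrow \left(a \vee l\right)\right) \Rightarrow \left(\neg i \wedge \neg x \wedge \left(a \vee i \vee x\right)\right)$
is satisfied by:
  {a: True, x: False, i: False}


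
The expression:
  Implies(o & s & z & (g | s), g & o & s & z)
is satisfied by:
  {g: True, s: False, z: False, o: False}
  {o: False, s: False, g: False, z: False}
  {o: True, g: True, s: False, z: False}
  {o: True, s: False, g: False, z: False}
  {z: True, g: True, o: False, s: False}
  {z: True, o: False, s: False, g: False}
  {z: True, o: True, g: True, s: False}
  {z: True, o: True, s: False, g: False}
  {g: True, s: True, z: False, o: False}
  {s: True, z: False, g: False, o: False}
  {o: True, s: True, g: True, z: False}
  {o: True, s: True, z: False, g: False}
  {g: True, s: True, z: True, o: False}
  {s: True, z: True, o: False, g: False}
  {o: True, s: True, z: True, g: True}


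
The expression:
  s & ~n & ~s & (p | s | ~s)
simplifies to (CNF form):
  False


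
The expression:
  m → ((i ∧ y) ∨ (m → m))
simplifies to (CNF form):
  True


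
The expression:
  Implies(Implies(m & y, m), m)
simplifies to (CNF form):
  m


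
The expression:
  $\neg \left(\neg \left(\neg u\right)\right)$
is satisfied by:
  {u: False}


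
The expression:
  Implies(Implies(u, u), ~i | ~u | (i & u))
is always true.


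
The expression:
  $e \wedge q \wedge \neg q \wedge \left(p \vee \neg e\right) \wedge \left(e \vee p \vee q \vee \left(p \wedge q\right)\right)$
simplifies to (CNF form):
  $\text{False}$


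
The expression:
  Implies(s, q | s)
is always true.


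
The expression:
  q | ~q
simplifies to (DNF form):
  True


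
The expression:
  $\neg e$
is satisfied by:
  {e: False}


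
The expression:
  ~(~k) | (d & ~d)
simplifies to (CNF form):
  k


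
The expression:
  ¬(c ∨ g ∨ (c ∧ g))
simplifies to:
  ¬c ∧ ¬g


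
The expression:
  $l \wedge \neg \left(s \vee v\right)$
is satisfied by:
  {l: True, v: False, s: False}


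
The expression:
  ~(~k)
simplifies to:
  k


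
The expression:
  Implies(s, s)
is always true.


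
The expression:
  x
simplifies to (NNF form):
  x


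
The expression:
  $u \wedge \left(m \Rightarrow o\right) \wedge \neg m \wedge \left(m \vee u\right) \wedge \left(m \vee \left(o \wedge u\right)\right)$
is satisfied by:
  {u: True, o: True, m: False}


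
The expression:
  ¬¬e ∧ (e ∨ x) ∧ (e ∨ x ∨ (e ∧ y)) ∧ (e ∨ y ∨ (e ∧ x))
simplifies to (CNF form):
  e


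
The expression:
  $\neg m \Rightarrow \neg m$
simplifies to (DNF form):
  $\text{True}$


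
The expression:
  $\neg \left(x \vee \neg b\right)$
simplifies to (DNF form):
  $b \wedge \neg x$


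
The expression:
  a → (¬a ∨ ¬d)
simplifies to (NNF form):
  ¬a ∨ ¬d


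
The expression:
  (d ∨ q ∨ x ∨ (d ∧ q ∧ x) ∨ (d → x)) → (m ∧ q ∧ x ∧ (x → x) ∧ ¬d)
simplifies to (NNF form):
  m ∧ q ∧ x ∧ ¬d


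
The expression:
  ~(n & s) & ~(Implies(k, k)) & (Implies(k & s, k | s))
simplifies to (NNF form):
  False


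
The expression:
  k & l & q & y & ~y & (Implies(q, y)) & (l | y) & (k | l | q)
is never true.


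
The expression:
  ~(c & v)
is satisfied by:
  {v: False, c: False}
  {c: True, v: False}
  {v: True, c: False}


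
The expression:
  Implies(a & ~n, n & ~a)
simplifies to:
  n | ~a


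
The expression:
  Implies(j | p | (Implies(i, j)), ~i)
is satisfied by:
  {p: False, i: False, j: False}
  {j: True, p: False, i: False}
  {p: True, j: False, i: False}
  {j: True, p: True, i: False}
  {i: True, j: False, p: False}


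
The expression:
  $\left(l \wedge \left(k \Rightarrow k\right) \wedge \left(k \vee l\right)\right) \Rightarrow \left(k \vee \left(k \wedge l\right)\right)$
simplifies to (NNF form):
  $k \vee \neg l$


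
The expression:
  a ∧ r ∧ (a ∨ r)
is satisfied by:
  {r: True, a: True}


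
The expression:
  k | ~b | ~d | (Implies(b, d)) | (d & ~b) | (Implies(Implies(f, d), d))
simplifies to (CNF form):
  True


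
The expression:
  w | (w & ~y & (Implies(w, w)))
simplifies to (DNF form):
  w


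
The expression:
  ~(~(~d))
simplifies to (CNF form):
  ~d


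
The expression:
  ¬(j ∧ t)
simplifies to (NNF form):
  ¬j ∨ ¬t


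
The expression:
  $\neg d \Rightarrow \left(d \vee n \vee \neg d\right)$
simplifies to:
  $\text{True}$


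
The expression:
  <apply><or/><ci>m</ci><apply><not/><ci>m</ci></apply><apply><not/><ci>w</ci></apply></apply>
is always true.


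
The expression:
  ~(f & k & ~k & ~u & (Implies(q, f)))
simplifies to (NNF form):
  True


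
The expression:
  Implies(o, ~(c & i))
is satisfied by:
  {c: False, o: False, i: False}
  {i: True, c: False, o: False}
  {o: True, c: False, i: False}
  {i: True, o: True, c: False}
  {c: True, i: False, o: False}
  {i: True, c: True, o: False}
  {o: True, c: True, i: False}


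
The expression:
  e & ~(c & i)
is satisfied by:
  {e: True, c: False, i: False}
  {i: True, e: True, c: False}
  {c: True, e: True, i: False}


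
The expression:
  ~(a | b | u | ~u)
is never true.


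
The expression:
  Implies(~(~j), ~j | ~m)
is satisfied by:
  {m: False, j: False}
  {j: True, m: False}
  {m: True, j: False}


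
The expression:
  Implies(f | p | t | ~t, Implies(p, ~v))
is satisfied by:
  {p: False, v: False}
  {v: True, p: False}
  {p: True, v: False}


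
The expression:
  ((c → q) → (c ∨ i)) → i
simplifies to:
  i ∨ ¬c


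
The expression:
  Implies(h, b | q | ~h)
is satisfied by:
  {b: True, q: True, h: False}
  {b: True, h: False, q: False}
  {q: True, h: False, b: False}
  {q: False, h: False, b: False}
  {b: True, q: True, h: True}
  {b: True, h: True, q: False}
  {q: True, h: True, b: False}


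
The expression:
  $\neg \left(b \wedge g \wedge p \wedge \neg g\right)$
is always true.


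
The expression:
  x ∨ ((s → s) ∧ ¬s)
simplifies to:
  x ∨ ¬s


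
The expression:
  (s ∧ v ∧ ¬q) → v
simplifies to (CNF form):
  True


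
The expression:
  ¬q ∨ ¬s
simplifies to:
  ¬q ∨ ¬s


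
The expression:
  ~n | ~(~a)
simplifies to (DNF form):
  a | ~n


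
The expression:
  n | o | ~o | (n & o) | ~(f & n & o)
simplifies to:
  True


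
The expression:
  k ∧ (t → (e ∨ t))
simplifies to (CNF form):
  k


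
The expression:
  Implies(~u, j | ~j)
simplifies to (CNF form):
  True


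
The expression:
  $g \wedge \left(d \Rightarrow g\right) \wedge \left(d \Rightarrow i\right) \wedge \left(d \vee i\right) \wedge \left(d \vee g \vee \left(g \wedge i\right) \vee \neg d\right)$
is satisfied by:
  {i: True, g: True}


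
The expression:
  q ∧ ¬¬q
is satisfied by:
  {q: True}


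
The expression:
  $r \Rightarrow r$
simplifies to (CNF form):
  $\text{True}$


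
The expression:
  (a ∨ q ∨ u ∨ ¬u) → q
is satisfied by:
  {q: True}


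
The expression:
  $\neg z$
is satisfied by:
  {z: False}


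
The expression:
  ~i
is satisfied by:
  {i: False}


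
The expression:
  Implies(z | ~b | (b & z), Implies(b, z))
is always true.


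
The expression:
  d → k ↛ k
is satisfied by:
  {d: False}


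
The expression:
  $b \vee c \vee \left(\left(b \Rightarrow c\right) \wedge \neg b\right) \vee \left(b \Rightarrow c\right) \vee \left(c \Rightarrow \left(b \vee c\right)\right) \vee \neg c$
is always true.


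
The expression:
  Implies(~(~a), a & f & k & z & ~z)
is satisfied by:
  {a: False}


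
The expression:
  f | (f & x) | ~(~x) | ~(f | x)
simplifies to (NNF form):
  True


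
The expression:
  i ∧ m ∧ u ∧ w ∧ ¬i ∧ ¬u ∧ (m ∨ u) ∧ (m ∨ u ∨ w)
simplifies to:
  False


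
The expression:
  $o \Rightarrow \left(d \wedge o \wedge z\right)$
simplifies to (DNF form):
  $\left(d \wedge z\right) \vee \neg o$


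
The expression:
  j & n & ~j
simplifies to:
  False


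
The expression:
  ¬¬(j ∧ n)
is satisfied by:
  {j: True, n: True}


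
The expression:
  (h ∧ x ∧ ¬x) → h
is always true.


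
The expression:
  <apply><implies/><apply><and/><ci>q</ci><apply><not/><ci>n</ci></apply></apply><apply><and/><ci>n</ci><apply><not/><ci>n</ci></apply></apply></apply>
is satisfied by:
  {n: True, q: False}
  {q: False, n: False}
  {q: True, n: True}


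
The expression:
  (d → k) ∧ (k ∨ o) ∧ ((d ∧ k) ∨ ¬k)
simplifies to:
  (d ∨ o) ∧ (d ∨ ¬k) ∧ (k ∨ ¬d)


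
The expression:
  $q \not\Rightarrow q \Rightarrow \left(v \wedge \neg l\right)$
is always true.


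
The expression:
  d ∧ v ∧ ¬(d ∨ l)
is never true.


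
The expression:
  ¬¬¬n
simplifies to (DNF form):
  ¬n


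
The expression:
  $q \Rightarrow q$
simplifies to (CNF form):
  $\text{True}$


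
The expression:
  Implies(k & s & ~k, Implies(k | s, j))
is always true.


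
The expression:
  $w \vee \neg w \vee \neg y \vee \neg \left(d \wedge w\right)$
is always true.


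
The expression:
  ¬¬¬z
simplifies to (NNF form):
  ¬z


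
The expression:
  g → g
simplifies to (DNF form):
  True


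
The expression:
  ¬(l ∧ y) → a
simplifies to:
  a ∨ (l ∧ y)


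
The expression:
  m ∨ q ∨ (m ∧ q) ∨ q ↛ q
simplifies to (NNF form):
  m ∨ q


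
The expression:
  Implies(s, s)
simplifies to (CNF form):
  True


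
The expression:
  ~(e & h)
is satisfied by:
  {h: False, e: False}
  {e: True, h: False}
  {h: True, e: False}


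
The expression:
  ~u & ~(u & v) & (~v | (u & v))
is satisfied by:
  {u: False, v: False}


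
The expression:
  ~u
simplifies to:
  ~u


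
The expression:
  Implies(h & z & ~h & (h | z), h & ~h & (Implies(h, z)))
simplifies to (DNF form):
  True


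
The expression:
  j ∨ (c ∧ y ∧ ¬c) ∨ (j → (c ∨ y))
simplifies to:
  True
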